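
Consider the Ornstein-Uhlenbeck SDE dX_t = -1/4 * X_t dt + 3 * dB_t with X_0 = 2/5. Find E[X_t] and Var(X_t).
E[X_t] = 2*exp(-t/4)/5; Var(X_t) = 18 - 18*exp(-t/2)

The OU SDE dX = -theta X dt + sigma dB admits the integrating factor exp(theta t): d(exp(theta t) X_t) = sigma exp(theta t) dB_t. Integrating from 0 to t:
  X_t = x_0 * exp(-theta t) + sigma * int_0^t exp(-theta (t-s)) dB_s.
The Itô integral has mean 0 and (by the Itô isometry) variance sigma^2 * int_0^t exp(-2 theta (t - s)) ds = sigma^2 * (1 - exp(-2 theta t)) / (2 theta).
With theta = 1/4, sigma = 3, x_0 = 2/5:
  E[X_t] = 2/5 * exp(-1/4 t) = 2*exp(-t/4)/5
  Var(X_t) = (3)^2 * (1 - exp(-2*1/4 t)) / (2 * 1/4) = 18 - 18*exp(-t/2).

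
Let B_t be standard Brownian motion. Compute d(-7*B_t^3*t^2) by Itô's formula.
d(-7*B_t^3*t^2) = (7*B_t*t*(-2*B_t^2 - 3*t)) dt + (-21*B_t^2*t^2) dB_t

Itô's formula for f(t, x): d f(t, B_t) = (f_t + (1/2) f_xx) dt + f_x dB_t. Compute partials of f(t, x) = -7*t^2*x^3:
  f_t(t,x)  = -14*t*x^3
  f_x(t,x)  = -21*t^2*x^2
  f_xx(t,x) = -42*t^2*x
Assemble drift = f_t + (1/2) f_xx = 7*t*x*(-3*t - 2*x^2) and diffusion = f_x = -21*t^2*x^2. Substituting x = B_t:
  d(-7*B_t^3*t^2) = (7*B_t*t*(-2*B_t^2 - 3*t)) dt + (-21*B_t^2*t^2) dB_t.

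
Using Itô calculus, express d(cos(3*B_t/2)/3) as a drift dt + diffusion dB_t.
d(cos(3*B_t/2)/3) = (-3*cos(3*B_t/2)/8) dt + (-sin(3*B_t/2)/2) dB_t

Itô's formula for f(B_t) gives d f(B_t) = f'(B_t) dB_t + (1/2) f''(B_t) dt. Compute derivatives of f(x) = cos(3*x/2)/3:
  f'(x)  = -sin(3*x/2)/2
  f''(x) = -3*cos(3*x/2)/4
Substitute x = B_t and multiply the f'' term by 1/2:
  drift     = (1/2) * (-3*cos(3*x/2)/4) evaluated at B_t = -3*cos(3*B_t/2)/8
  diffusion = (-sin(3*x/2)/2) evaluated at B_t = -sin(3*B_t/2)/2
Therefore d(cos(3*B_t/2)/3) = (-3*cos(3*B_t/2)/8) dt + (-sin(3*B_t/2)/2) dB_t.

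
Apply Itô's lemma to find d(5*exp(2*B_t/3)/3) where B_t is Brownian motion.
d(5*exp(2*B_t/3)/3) = (10*exp(2*B_t/3)/27) dt + (10*exp(2*B_t/3)/9) dB_t

Itô's formula for f(B_t) gives d f(B_t) = f'(B_t) dB_t + (1/2) f''(B_t) dt. Compute derivatives of f(x) = 5*exp(2*x/3)/3:
  f'(x)  = 10*exp(2*x/3)/9
  f''(x) = 20*exp(2*x/3)/27
Substitute x = B_t and multiply the f'' term by 1/2:
  drift     = (1/2) * (20*exp(2*x/3)/27) evaluated at B_t = 10*exp(2*B_t/3)/27
  diffusion = (10*exp(2*x/3)/9) evaluated at B_t = 10*exp(2*B_t/3)/9
Therefore d(5*exp(2*B_t/3)/3) = (10*exp(2*B_t/3)/27) dt + (10*exp(2*B_t/3)/9) dB_t.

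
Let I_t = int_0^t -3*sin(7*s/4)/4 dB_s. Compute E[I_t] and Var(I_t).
E[I_t] = 0; Var(I_t) = 9*t/32 - 9*sin(7*t/2)/112

The Itô integral of a deterministic integrand f(s) has mean 0 because each increment f(s) * (B_{s+ds} - B_s) has mean 0. By the Itô isometry:
  Var( int_0^t f(s) dB_s ) = E[ (int_0^t f(s) dB_s)^2 ] = int_0^t f(s)^2 ds.
Here f(s) = -3*sin(7*s/4)/4, so f(s)^2 = 9*sin(7*s/4)^2/16. Integrate:
  int_0^t (9*sin(7*s/4)^2/16) ds = 9*t/32 - 9*sin(7*t/2)/112.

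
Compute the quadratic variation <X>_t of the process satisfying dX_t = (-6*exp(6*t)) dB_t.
<X>_t = 3*exp(12*t) - 3

For an Itô process dX_t = a(t) dt + b(t) dB_t, the quadratic variation is <X>_t = int_0^t b(s)^2 ds (the drift term does not contribute). Here b(s) = -6*exp(6*s), so
  b(s)^2 = 36*exp(12*s).
Integrating from 0 to t:
  <X>_t = int_0^t (36*exp(12*s)) ds = 3*exp(12*t) - 3.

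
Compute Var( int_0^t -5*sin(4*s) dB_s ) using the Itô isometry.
Var = 25*t/2 - 25*sin(4*t)*cos(4*t)/8

The Itô integral of a deterministic integrand f(s) has mean 0 because each increment f(s) * (B_{s+ds} - B_s) has mean 0. By the Itô isometry:
  Var( int_0^t f(s) dB_s ) = E[ (int_0^t f(s) dB_s)^2 ] = int_0^t f(s)^2 ds.
Here f(s) = -5*sin(4*s), so f(s)^2 = 25*sin(4*s)^2. Integrate:
  int_0^t (25*sin(4*s)^2) ds = 25*t/2 - 25*sin(4*t)*cos(4*t)/8.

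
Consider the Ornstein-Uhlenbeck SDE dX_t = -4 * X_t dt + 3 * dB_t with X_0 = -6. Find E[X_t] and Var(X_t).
E[X_t] = -6*exp(-4*t); Var(X_t) = 9/8 - 9*exp(-8*t)/8

The OU SDE dX = -theta X dt + sigma dB admits the integrating factor exp(theta t): d(exp(theta t) X_t) = sigma exp(theta t) dB_t. Integrating from 0 to t:
  X_t = x_0 * exp(-theta t) + sigma * int_0^t exp(-theta (t-s)) dB_s.
The Itô integral has mean 0 and (by the Itô isometry) variance sigma^2 * int_0^t exp(-2 theta (t - s)) ds = sigma^2 * (1 - exp(-2 theta t)) / (2 theta).
With theta = 4, sigma = 3, x_0 = -6:
  E[X_t] = -6 * exp(-4 t) = -6*exp(-4*t)
  Var(X_t) = (3)^2 * (1 - exp(-2*4 t)) / (2 * 4) = 9/8 - 9*exp(-8*t)/8.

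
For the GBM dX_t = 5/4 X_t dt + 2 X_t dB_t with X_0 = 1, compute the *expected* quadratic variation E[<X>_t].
E[<X>_t] = 8*exp(13*t/2)/13 - 8/13

<X>_t = int_0^t (2 * X_s)^2 ds. Taking expectation inside the integral: E[<X>_t] = 2^2 * int_0^t E[X_s^2] ds. For GBM, E[X_s^2] = x_0^2 * exp((2 mu + sigma^2) s). Integrating:
  E[<X>_t] = 2^2 * 1^2 * (exp((2*(5/4) + 2^2) t) - 1) / (2*(5/4) + 2^2)
           = 2^2 * 1^2 * (exp((13/2) t) - 1) / (13/2) = 8*exp(13*t/2)/13 - 8/13.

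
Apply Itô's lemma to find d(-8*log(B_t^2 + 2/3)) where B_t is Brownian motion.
d(-8*log(B_t^2 + 2/3)) = (24*(3*B_t^2 - 2)/(3*B_t^2 + 2)^2) dt + (-48*B_t/(3*B_t^2 + 2)) dB_t

Itô's formula for f(B_t) gives d f(B_t) = f'(B_t) dB_t + (1/2) f''(B_t) dt. Compute derivatives of f(x) = -8*log(x^2 + 2/3):
  f'(x)  = -48*x/(3*x^2 + 2)
  f''(x) = 48*(3*x^2 - 2)/(3*x^2 + 2)^2
Substitute x = B_t and multiply the f'' term by 1/2:
  drift     = (1/2) * (48*(3*x^2 - 2)/(3*x^2 + 2)^2) evaluated at B_t = 24*(3*B_t^2 - 2)/(3*B_t^2 + 2)^2
  diffusion = (-48*x/(3*x^2 + 2)) evaluated at B_t = -48*B_t/(3*B_t^2 + 2)
Therefore d(-8*log(B_t^2 + 2/3)) = (24*(3*B_t^2 - 2)/(3*B_t^2 + 2)^2) dt + (-48*B_t/(3*B_t^2 + 2)) dB_t.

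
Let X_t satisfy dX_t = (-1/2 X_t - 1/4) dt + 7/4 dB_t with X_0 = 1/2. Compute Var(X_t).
Var(X_t) = 49/16 - 49*exp(-t)/16

The variance V(t) = Var(X_t) satisfies V'(t) = 2 a V(t) + c^2 with V(0) = 0 (drift coefficient is linear in X, diffusion is constant). With a = -1/2, c = 7/4, the solution is
  V(t) = (c^2 / (2 a)) * (exp(2 a t) - 1)
       = ((7/4)^2 / (2*(-1/2))) * (exp((-1) t) - 1)
       = 49/16 - 49*exp(-t)/16.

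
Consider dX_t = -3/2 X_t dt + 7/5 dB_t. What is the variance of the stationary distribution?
lim Var(X_t) = 49/75

The OU SDE dX = -theta X dt + sigma dB admits the integrating factor exp(theta t): d(exp(theta t) X_t) = sigma exp(theta t) dB_t. Integrating from 0 to t gives X_t = x_0 * exp(-theta t) + sigma * int_0^t exp(-theta (t-s)) dB_s for any initial x_0. The Itô integral has variance (by the Itô isometry) sigma^2 * int_0^t exp(-2 theta (t - s)) ds = sigma^2 * (1 - exp(-2 theta t)) / (2 theta), independent of x_0.
With theta = 3/2, sigma = 7/5:
  Var(X_t) = (7/5)^2 * (1 - exp(-2*3/2 t)) / (2 * 3/2) = 49/75 - 49*exp(-3*t)/75.
As t -> infinity, exp(-2*3/2 t) -> 0, so the stationary variance is sigma^2 / (2 theta) = 49/75.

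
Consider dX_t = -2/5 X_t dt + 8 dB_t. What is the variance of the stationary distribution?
lim Var(X_t) = 80

The OU SDE dX = -theta X dt + sigma dB admits the integrating factor exp(theta t): d(exp(theta t) X_t) = sigma exp(theta t) dB_t. Integrating from 0 to t gives X_t = x_0 * exp(-theta t) + sigma * int_0^t exp(-theta (t-s)) dB_s for any initial x_0. The Itô integral has variance (by the Itô isometry) sigma^2 * int_0^t exp(-2 theta (t - s)) ds = sigma^2 * (1 - exp(-2 theta t)) / (2 theta), independent of x_0.
With theta = 2/5, sigma = 8:
  Var(X_t) = (8)^2 * (1 - exp(-2*2/5 t)) / (2 * 2/5) = 80 - 80*exp(-4*t/5).
As t -> infinity, exp(-2*2/5 t) -> 0, so the stationary variance is sigma^2 / (2 theta) = 80.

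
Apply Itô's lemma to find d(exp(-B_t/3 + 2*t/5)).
d(exp(-B_t/3 + 2*t/5)) = (41*exp(-B_t/3 + 2*t/5)/90) dt + (-exp(-B_t/3 + 2*t/5)/3) dB_t

Itô's formula for f(t, x): d f(t, B_t) = (f_t + (1/2) f_xx) dt + f_x dB_t. Compute partials of f(t, x) = exp(2*t/5 - x/3):
  f_t(t,x)  = 2*exp(2*t/5 - x/3)/5
  f_x(t,x)  = -exp(2*t/5 - x/3)/3
  f_xx(t,x) = exp(2*t/5 - x/3)/9
Assemble drift = f_t + (1/2) f_xx = 41*exp(2*t/5 - x/3)/90 and diffusion = f_x = -exp(2*t/5 - x/3)/3. Substituting x = B_t:
  d(exp(-B_t/3 + 2*t/5)) = (41*exp(-B_t/3 + 2*t/5)/90) dt + (-exp(-B_t/3 + 2*t/5)/3) dB_t.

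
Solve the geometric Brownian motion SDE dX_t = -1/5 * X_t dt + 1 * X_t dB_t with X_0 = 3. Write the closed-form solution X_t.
X_t = 3 * exp((-7/10) * t + (1) * B_t)

For GBM dX = mu X dt + sigma X dB with X_0 = x_0, apply Itô to Y = log X: dY = (mu - sigma^2/2) dt + sigma dB, so Y_t = log(x_0) + (mu - sigma^2/2) t + sigma B_t and hence X_t = x_0 * exp((mu - sigma^2/2) t + sigma B_t).
With mu = -1/5, sigma = 1, x_0 = 3, this gives:
  X_t = 3 * exp((-7/10) * t + (1) * B_t).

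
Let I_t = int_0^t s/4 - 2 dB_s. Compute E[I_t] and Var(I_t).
E[I_t] = 0; Var(I_t) = t*(t^2 - 24*t + 192)/48

The Itô integral of a deterministic integrand f(s) has mean 0 because each increment f(s) * (B_{s+ds} - B_s) has mean 0. By the Itô isometry:
  Var( int_0^t f(s) dB_s ) = E[ (int_0^t f(s) dB_s)^2 ] = int_0^t f(s)^2 ds.
Here f(s) = s/4 - 2, so f(s)^2 = (s - 8)^2/16. Integrate:
  int_0^t ((s - 8)^2/16) ds = t*(t^2 - 24*t + 192)/48.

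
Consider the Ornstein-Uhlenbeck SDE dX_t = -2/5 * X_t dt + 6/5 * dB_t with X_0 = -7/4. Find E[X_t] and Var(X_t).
E[X_t] = -7*exp(-2*t/5)/4; Var(X_t) = 9/5 - 9*exp(-4*t/5)/5

The OU SDE dX = -theta X dt + sigma dB admits the integrating factor exp(theta t): d(exp(theta t) X_t) = sigma exp(theta t) dB_t. Integrating from 0 to t:
  X_t = x_0 * exp(-theta t) + sigma * int_0^t exp(-theta (t-s)) dB_s.
The Itô integral has mean 0 and (by the Itô isometry) variance sigma^2 * int_0^t exp(-2 theta (t - s)) ds = sigma^2 * (1 - exp(-2 theta t)) / (2 theta).
With theta = 2/5, sigma = 6/5, x_0 = -7/4:
  E[X_t] = -7/4 * exp(-2/5 t) = -7*exp(-2*t/5)/4
  Var(X_t) = (6/5)^2 * (1 - exp(-2*2/5 t)) / (2 * 2/5) = 9/5 - 9*exp(-4*t/5)/5.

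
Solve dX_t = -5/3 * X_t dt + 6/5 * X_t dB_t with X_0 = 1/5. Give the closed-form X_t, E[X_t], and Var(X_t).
X_t = 1/5 * exp((-179/75) t + (6/5) B_t); E[X_t] = exp(-5*t/3)/5; Var(X_t) = (exp(36*t/25) - 1)*exp(-10*t/3)/25

For GBM dX = mu X dt + sigma X dB with X_0 = x_0, apply Itô to Y = log X: dY = (mu - sigma^2/2) dt + sigma dB, so Y_t = log(x_0) + (mu - sigma^2/2) t + sigma B_t and hence X_t = x_0 * exp((mu - sigma^2/2) t + sigma B_t).
With mu = -5/3, sigma = 6/5, x_0 = 1/5, this gives:
  X_t = 1/5 * exp((-179/75) * t + (6/5) * B_t).
Since sigma*B_t ~ Normal(0, sigma^2 t), E[exp(sigma*B_t)] = exp(sigma^2 t / 2); so E[X_t] = x_0 * exp((mu - sigma^2/2) t) * exp(sigma^2 t / 2) = x_0 * exp(mu t) = exp(-5*t/3)/5.
Var(X_t) = E[X_t^2] - (E[X_t])^2 = x_0^2 * exp(2 mu t) * (exp(sigma^2 t) - 1) = (exp(36*t/25) - 1)*exp(-10*t/3)/25.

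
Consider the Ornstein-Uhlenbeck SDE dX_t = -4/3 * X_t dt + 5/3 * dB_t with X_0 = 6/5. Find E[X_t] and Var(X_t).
E[X_t] = 6*exp(-4*t/3)/5; Var(X_t) = 25/24 - 25*exp(-8*t/3)/24

The OU SDE dX = -theta X dt + sigma dB admits the integrating factor exp(theta t): d(exp(theta t) X_t) = sigma exp(theta t) dB_t. Integrating from 0 to t:
  X_t = x_0 * exp(-theta t) + sigma * int_0^t exp(-theta (t-s)) dB_s.
The Itô integral has mean 0 and (by the Itô isometry) variance sigma^2 * int_0^t exp(-2 theta (t - s)) ds = sigma^2 * (1 - exp(-2 theta t)) / (2 theta).
With theta = 4/3, sigma = 5/3, x_0 = 6/5:
  E[X_t] = 6/5 * exp(-4/3 t) = 6*exp(-4*t/3)/5
  Var(X_t) = (5/3)^2 * (1 - exp(-2*4/3 t)) / (2 * 4/3) = 25/24 - 25*exp(-8*t/3)/24.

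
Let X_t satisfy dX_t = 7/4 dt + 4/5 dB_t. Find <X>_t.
<X>_t = 16*t/25

For an Itô process dX_t = a(t) dt + b(t) dB_t, the quadratic variation is <X>_t = int_0^t b(s)^2 ds (the drift term does not contribute). Here b(s) = 4/5, so
  b(s)^2 = 16/25.
Integrating from 0 to t:
  <X>_t = int_0^t (16/25) ds = 16*t/25.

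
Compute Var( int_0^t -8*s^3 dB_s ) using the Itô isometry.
Var = 64*t^7/7

The Itô integral of a deterministic integrand f(s) has mean 0 because each increment f(s) * (B_{s+ds} - B_s) has mean 0. By the Itô isometry:
  Var( int_0^t f(s) dB_s ) = E[ (int_0^t f(s) dB_s)^2 ] = int_0^t f(s)^2 ds.
Here f(s) = -8*s^3, so f(s)^2 = 64*s^6. Integrate:
  int_0^t (64*s^6) ds = 64*t^7/7.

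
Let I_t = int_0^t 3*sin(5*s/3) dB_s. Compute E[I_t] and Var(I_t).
E[I_t] = 0; Var(I_t) = 9*t/2 - 27*sin(10*t/3)/20

The Itô integral of a deterministic integrand f(s) has mean 0 because each increment f(s) * (B_{s+ds} - B_s) has mean 0. By the Itô isometry:
  Var( int_0^t f(s) dB_s ) = E[ (int_0^t f(s) dB_s)^2 ] = int_0^t f(s)^2 ds.
Here f(s) = 3*sin(5*s/3), so f(s)^2 = 9*sin(5*s/3)^2. Integrate:
  int_0^t (9*sin(5*s/3)^2) ds = 9*t/2 - 27*sin(10*t/3)/20.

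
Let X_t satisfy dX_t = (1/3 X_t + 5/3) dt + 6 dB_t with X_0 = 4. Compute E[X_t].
E[X_t] = 9*exp(t/3) - 5

Taking expectations and using E[dB_t] = 0, the mean m(t) = E[X_t] satisfies the ODE m'(t) = a m(t) + b with m(0) = x_0. With a = 1/3, b = 5/3, x_0 = 4, the solution is
  m(t) = x_0 * exp(a t) + (b/a) * (exp(a t) - 1)
       = 4 * exp((1/3) t) + ((5/3)/(1/3)) * (exp((1/3) t) - 1)
       = 9*exp(t/3) - 5.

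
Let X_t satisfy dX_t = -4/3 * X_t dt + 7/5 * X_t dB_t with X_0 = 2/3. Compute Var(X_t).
Var(X_t) = (4*exp(49*t/25) - 4)*exp(-8*t/3)/9

For GBM dX = mu X dt + sigma X dB with X_0 = x_0, apply Itô to Y = log X: dY = (mu - sigma^2/2) dt + sigma dB, so Y_t = log(x_0) + (mu - sigma^2/2) t + sigma B_t and hence X_t = x_0 * exp((mu - sigma^2/2) t + sigma B_t).
With mu = -4/3, sigma = 7/5, x_0 = 2/3, this gives:
  X_t = 2/3 * exp((-347/150) * t + (7/5) * B_t).
Since sigma*B_t ~ Normal(0, sigma^2 t), E[exp(sigma*B_t)] = exp(sigma^2 t / 2); so E[X_t] = x_0 * exp((mu - sigma^2/2) t) * exp(sigma^2 t / 2) = x_0 * exp(mu t) = 2*exp(-4*t/3)/3.
Var(X_t) = E[X_t^2] - (E[X_t])^2 = x_0^2 * exp(2 mu t) * (exp(sigma^2 t) - 1) = (4*exp(49*t/25) - 4)*exp(-8*t/3)/9.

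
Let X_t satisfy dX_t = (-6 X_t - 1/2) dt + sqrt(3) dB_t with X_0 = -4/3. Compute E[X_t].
E[X_t] = -1/12 - 5*exp(-6*t)/4

Taking expectations and using E[dB_t] = 0, the mean m(t) = E[X_t] satisfies the ODE m'(t) = a m(t) + b with m(0) = x_0. With a = -6, b = -1/2, x_0 = -4/3, the solution is
  m(t) = x_0 * exp(a t) + (b/a) * (exp(a t) - 1)
       = (-4/3) * exp((-6) t) + ((-1/2)/(-6)) * (exp((-6) t) - 1)
       = -1/12 - 5*exp(-6*t)/4.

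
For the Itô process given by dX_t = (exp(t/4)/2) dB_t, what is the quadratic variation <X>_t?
<X>_t = exp(t/2)/2 - 1/2

For an Itô process dX_t = a(t) dt + b(t) dB_t, the quadratic variation is <X>_t = int_0^t b(s)^2 ds (the drift term does not contribute). Here b(s) = exp(s/4)/2, so
  b(s)^2 = exp(s/2)/4.
Integrating from 0 to t:
  <X>_t = int_0^t (exp(s/2)/4) ds = exp(t/2)/2 - 1/2.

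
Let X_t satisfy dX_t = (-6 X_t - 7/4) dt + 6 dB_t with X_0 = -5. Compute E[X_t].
E[X_t] = -7/24 - 113*exp(-6*t)/24

Taking expectations and using E[dB_t] = 0, the mean m(t) = E[X_t] satisfies the ODE m'(t) = a m(t) + b with m(0) = x_0. With a = -6, b = -7/4, x_0 = -5, the solution is
  m(t) = x_0 * exp(a t) + (b/a) * (exp(a t) - 1)
       = (-5) * exp((-6) t) + ((-7/4)/(-6)) * (exp((-6) t) - 1)
       = -7/24 - 113*exp(-6*t)/24.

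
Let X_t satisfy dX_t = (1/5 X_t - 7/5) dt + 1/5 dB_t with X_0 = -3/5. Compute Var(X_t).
Var(X_t) = exp(2*t/5)/10 - 1/10

The variance V(t) = Var(X_t) satisfies V'(t) = 2 a V(t) + c^2 with V(0) = 0 (drift coefficient is linear in X, diffusion is constant). With a = 1/5, c = 1/5, the solution is
  V(t) = (c^2 / (2 a)) * (exp(2 a t) - 1)
       = ((1/5)^2 / (2*(1/5))) * (exp((2/5) t) - 1)
       = exp(2*t/5)/10 - 1/10.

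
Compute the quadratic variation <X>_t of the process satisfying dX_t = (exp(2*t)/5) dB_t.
<X>_t = exp(4*t)/100 - 1/100

For an Itô process dX_t = a(t) dt + b(t) dB_t, the quadratic variation is <X>_t = int_0^t b(s)^2 ds (the drift term does not contribute). Here b(s) = exp(2*s)/5, so
  b(s)^2 = exp(4*s)/25.
Integrating from 0 to t:
  <X>_t = int_0^t (exp(4*s)/25) ds = exp(4*t)/100 - 1/100.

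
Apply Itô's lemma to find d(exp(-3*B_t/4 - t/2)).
d(exp(-3*B_t/4 - t/2)) = (-7*exp(-3*B_t/4 - t/2)/32) dt + (-3*exp(-3*B_t/4 - t/2)/4) dB_t

Itô's formula for f(t, x): d f(t, B_t) = (f_t + (1/2) f_xx) dt + f_x dB_t. Compute partials of f(t, x) = exp(-t/2 - 3*x/4):
  f_t(t,x)  = -exp(-t/2 - 3*x/4)/2
  f_x(t,x)  = -3*exp(-t/2 - 3*x/4)/4
  f_xx(t,x) = 9*exp(-t/2 - 3*x/4)/16
Assemble drift = f_t + (1/2) f_xx = -7*exp(-t/2 - 3*x/4)/32 and diffusion = f_x = -3*exp(-t/2 - 3*x/4)/4. Substituting x = B_t:
  d(exp(-3*B_t/4 - t/2)) = (-7*exp(-3*B_t/4 - t/2)/32) dt + (-3*exp(-3*B_t/4 - t/2)/4) dB_t.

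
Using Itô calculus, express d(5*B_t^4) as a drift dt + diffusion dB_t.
d(5*B_t^4) = (30*B_t^2) dt + (20*B_t^3) dB_t

Itô's formula for f(B_t) gives d f(B_t) = f'(B_t) dB_t + (1/2) f''(B_t) dt. Compute derivatives of f(x) = 5*x^4:
  f'(x)  = 20*x^3
  f''(x) = 60*x^2
Substitute x = B_t and multiply the f'' term by 1/2:
  drift     = (1/2) * (60*x^2) evaluated at B_t = 30*B_t^2
  diffusion = (20*x^3) evaluated at B_t = 20*B_t^3
Therefore d(5*B_t^4) = (30*B_t^2) dt + (20*B_t^3) dB_t.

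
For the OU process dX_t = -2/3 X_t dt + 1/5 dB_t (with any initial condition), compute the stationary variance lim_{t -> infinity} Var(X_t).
lim Var(X_t) = 3/100

The OU SDE dX = -theta X dt + sigma dB admits the integrating factor exp(theta t): d(exp(theta t) X_t) = sigma exp(theta t) dB_t. Integrating from 0 to t gives X_t = x_0 * exp(-theta t) + sigma * int_0^t exp(-theta (t-s)) dB_s for any initial x_0. The Itô integral has variance (by the Itô isometry) sigma^2 * int_0^t exp(-2 theta (t - s)) ds = sigma^2 * (1 - exp(-2 theta t)) / (2 theta), independent of x_0.
With theta = 2/3, sigma = 1/5:
  Var(X_t) = (1/5)^2 * (1 - exp(-2*2/3 t)) / (2 * 2/3) = 3/100 - 3*exp(-4*t/3)/100.
As t -> infinity, exp(-2*2/3 t) -> 0, so the stationary variance is sigma^2 / (2 theta) = 3/100.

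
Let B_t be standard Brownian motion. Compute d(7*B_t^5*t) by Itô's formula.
d(7*B_t^5*t) = (7*B_t^3*(B_t^2 + 10*t)) dt + (35*B_t^4*t) dB_t

Itô's formula for f(t, x): d f(t, B_t) = (f_t + (1/2) f_xx) dt + f_x dB_t. Compute partials of f(t, x) = 7*t*x^5:
  f_t(t,x)  = 7*x^5
  f_x(t,x)  = 35*t*x^4
  f_xx(t,x) = 140*t*x^3
Assemble drift = f_t + (1/2) f_xx = 7*x^3*(10*t + x^2) and diffusion = f_x = 35*t*x^4. Substituting x = B_t:
  d(7*B_t^5*t) = (7*B_t^3*(B_t^2 + 10*t)) dt + (35*B_t^4*t) dB_t.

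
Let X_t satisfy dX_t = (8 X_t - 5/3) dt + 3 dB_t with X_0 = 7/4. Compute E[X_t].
E[X_t] = 37*exp(8*t)/24 + 5/24

Taking expectations and using E[dB_t] = 0, the mean m(t) = E[X_t] satisfies the ODE m'(t) = a m(t) + b with m(0) = x_0. With a = 8, b = -5/3, x_0 = 7/4, the solution is
  m(t) = x_0 * exp(a t) + (b/a) * (exp(a t) - 1)
       = (7/4) * exp(8 t) + ((-5/3)/8) * (exp(8 t) - 1)
       = 37*exp(8*t)/24 + 5/24.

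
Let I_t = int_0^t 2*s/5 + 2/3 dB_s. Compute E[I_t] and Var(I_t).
E[I_t] = 0; Var(I_t) = 4*t*(3*t^2 + 15*t + 25)/225

The Itô integral of a deterministic integrand f(s) has mean 0 because each increment f(s) * (B_{s+ds} - B_s) has mean 0. By the Itô isometry:
  Var( int_0^t f(s) dB_s ) = E[ (int_0^t f(s) dB_s)^2 ] = int_0^t f(s)^2 ds.
Here f(s) = 2*s/5 + 2/3, so f(s)^2 = 4*(3*s + 5)^2/225. Integrate:
  int_0^t (4*(3*s + 5)^2/225) ds = 4*t*(3*t^2 + 15*t + 25)/225.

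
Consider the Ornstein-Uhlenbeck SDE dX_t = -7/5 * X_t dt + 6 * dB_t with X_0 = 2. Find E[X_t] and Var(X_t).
E[X_t] = 2*exp(-7*t/5); Var(X_t) = 90/7 - 90*exp(-14*t/5)/7

The OU SDE dX = -theta X dt + sigma dB admits the integrating factor exp(theta t): d(exp(theta t) X_t) = sigma exp(theta t) dB_t. Integrating from 0 to t:
  X_t = x_0 * exp(-theta t) + sigma * int_0^t exp(-theta (t-s)) dB_s.
The Itô integral has mean 0 and (by the Itô isometry) variance sigma^2 * int_0^t exp(-2 theta (t - s)) ds = sigma^2 * (1 - exp(-2 theta t)) / (2 theta).
With theta = 7/5, sigma = 6, x_0 = 2:
  E[X_t] = 2 * exp(-7/5 t) = 2*exp(-7*t/5)
  Var(X_t) = (6)^2 * (1 - exp(-2*7/5 t)) / (2 * 7/5) = 90/7 - 90*exp(-14*t/5)/7.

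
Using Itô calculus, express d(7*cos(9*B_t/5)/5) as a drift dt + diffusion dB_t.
d(7*cos(9*B_t/5)/5) = (-567*cos(9*B_t/5)/250) dt + (-63*sin(9*B_t/5)/25) dB_t

Itô's formula for f(B_t) gives d f(B_t) = f'(B_t) dB_t + (1/2) f''(B_t) dt. Compute derivatives of f(x) = 7*cos(9*x/5)/5:
  f'(x)  = -63*sin(9*x/5)/25
  f''(x) = -567*cos(9*x/5)/125
Substitute x = B_t and multiply the f'' term by 1/2:
  drift     = (1/2) * (-567*cos(9*x/5)/125) evaluated at B_t = -567*cos(9*B_t/5)/250
  diffusion = (-63*sin(9*x/5)/25) evaluated at B_t = -63*sin(9*B_t/5)/25
Therefore d(7*cos(9*B_t/5)/5) = (-567*cos(9*B_t/5)/250) dt + (-63*sin(9*B_t/5)/25) dB_t.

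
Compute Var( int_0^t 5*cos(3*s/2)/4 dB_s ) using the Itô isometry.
Var = 25*t/32 + 25*sin(3*t)/96

The Itô integral of a deterministic integrand f(s) has mean 0 because each increment f(s) * (B_{s+ds} - B_s) has mean 0. By the Itô isometry:
  Var( int_0^t f(s) dB_s ) = E[ (int_0^t f(s) dB_s)^2 ] = int_0^t f(s)^2 ds.
Here f(s) = 5*cos(3*s/2)/4, so f(s)^2 = 25*cos(3*s/2)^2/16. Integrate:
  int_0^t (25*cos(3*s/2)^2/16) ds = 25*t/32 + 25*sin(3*t)/96.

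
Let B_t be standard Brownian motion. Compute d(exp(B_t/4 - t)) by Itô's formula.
d(exp(B_t/4 - t)) = (-31*exp(B_t/4 - t)/32) dt + (exp(B_t/4 - t)/4) dB_t

Itô's formula for f(t, x): d f(t, B_t) = (f_t + (1/2) f_xx) dt + f_x dB_t. Compute partials of f(t, x) = exp(-t + x/4):
  f_t(t,x)  = -exp(-t + x/4)
  f_x(t,x)  = exp(-t + x/4)/4
  f_xx(t,x) = exp(-t + x/4)/16
Assemble drift = f_t + (1/2) f_xx = -31*exp(-t + x/4)/32 and diffusion = f_x = exp(-t + x/4)/4. Substituting x = B_t:
  d(exp(B_t/4 - t)) = (-31*exp(B_t/4 - t)/32) dt + (exp(B_t/4 - t)/4) dB_t.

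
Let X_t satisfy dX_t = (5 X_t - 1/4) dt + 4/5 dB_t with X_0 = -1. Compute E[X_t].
E[X_t] = 1/20 - 21*exp(5*t)/20

Taking expectations and using E[dB_t] = 0, the mean m(t) = E[X_t] satisfies the ODE m'(t) = a m(t) + b with m(0) = x_0. With a = 5, b = -1/4, x_0 = -1, the solution is
  m(t) = x_0 * exp(a t) + (b/a) * (exp(a t) - 1)
       = (-1) * exp(5 t) + ((-1/4)/5) * (exp(5 t) - 1)
       = 1/20 - 21*exp(5*t)/20.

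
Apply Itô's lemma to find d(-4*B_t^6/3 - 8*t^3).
d(-4*B_t^6/3 - 8*t^3) = (-20*B_t^4 - 24*t^2) dt + (-8*B_t^5) dB_t

Itô's formula for f(t, x): d f(t, B_t) = (f_t + (1/2) f_xx) dt + f_x dB_t. Compute partials of f(t, x) = -8*t^3 - 4*x^6/3:
  f_t(t,x)  = -24*t^2
  f_x(t,x)  = -8*x^5
  f_xx(t,x) = -40*x^4
Assemble drift = f_t + (1/2) f_xx = -24*t^2 - 20*x^4 and diffusion = f_x = -8*x^5. Substituting x = B_t:
  d(-4*B_t^6/3 - 8*t^3) = (-20*B_t^4 - 24*t^2) dt + (-8*B_t^5) dB_t.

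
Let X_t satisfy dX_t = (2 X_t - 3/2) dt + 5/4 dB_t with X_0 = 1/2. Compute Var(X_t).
Var(X_t) = 25*exp(4*t)/64 - 25/64

The variance V(t) = Var(X_t) satisfies V'(t) = 2 a V(t) + c^2 with V(0) = 0 (drift coefficient is linear in X, diffusion is constant). With a = 2, c = 5/4, the solution is
  V(t) = (c^2 / (2 a)) * (exp(2 a t) - 1)
       = ((5/4)^2 / (2*2)) * (exp(4 t) - 1)
       = 25*exp(4*t)/64 - 25/64.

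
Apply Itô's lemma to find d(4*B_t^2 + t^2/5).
d(4*B_t^2 + t^2/5) = (2*t/5 + 4) dt + (8*B_t) dB_t

Itô's formula for f(t, x): d f(t, B_t) = (f_t + (1/2) f_xx) dt + f_x dB_t. Compute partials of f(t, x) = t^2/5 + 4*x^2:
  f_t(t,x)  = 2*t/5
  f_x(t,x)  = 8*x
  f_xx(t,x) = 8
Assemble drift = f_t + (1/2) f_xx = 2*t/5 + 4 and diffusion = f_x = 8*x. Substituting x = B_t:
  d(4*B_t^2 + t^2/5) = (2*t/5 + 4) dt + (8*B_t) dB_t.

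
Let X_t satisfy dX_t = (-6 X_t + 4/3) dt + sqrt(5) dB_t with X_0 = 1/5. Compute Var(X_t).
Var(X_t) = 5/12 - 5*exp(-12*t)/12

The variance V(t) = Var(X_t) satisfies V'(t) = 2 a V(t) + c^2 with V(0) = 0 (drift coefficient is linear in X, diffusion is constant). With a = -6, c = sqrt(5), the solution is
  V(t) = (c^2 / (2 a)) * (exp(2 a t) - 1)
       = (sqrt(5)^2 / (2*(-6))) * (exp((-12) t) - 1)
       = 5/12 - 5*exp(-12*t)/12.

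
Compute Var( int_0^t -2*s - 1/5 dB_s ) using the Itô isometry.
Var = t*(100*t^2 + 30*t + 3)/75

The Itô integral of a deterministic integrand f(s) has mean 0 because each increment f(s) * (B_{s+ds} - B_s) has mean 0. By the Itô isometry:
  Var( int_0^t f(s) dB_s ) = E[ (int_0^t f(s) dB_s)^2 ] = int_0^t f(s)^2 ds.
Here f(s) = -2*s - 1/5, so f(s)^2 = (10*s + 1)^2/25. Integrate:
  int_0^t ((10*s + 1)^2/25) ds = t*(100*t^2 + 30*t + 3)/75.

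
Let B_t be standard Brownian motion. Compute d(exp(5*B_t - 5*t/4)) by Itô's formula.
d(exp(5*B_t - 5*t/4)) = (45*exp(5*B_t - 5*t/4)/4) dt + (5*exp(5*B_t - 5*t/4)) dB_t

Itô's formula for f(t, x): d f(t, B_t) = (f_t + (1/2) f_xx) dt + f_x dB_t. Compute partials of f(t, x) = exp(-5*t/4 + 5*x):
  f_t(t,x)  = -5*exp(-5*t/4 + 5*x)/4
  f_x(t,x)  = 5*exp(-5*t/4 + 5*x)
  f_xx(t,x) = 25*exp(-5*t/4 + 5*x)
Assemble drift = f_t + (1/2) f_xx = 45*exp(-5*t/4 + 5*x)/4 and diffusion = f_x = 5*exp(-5*t/4 + 5*x). Substituting x = B_t:
  d(exp(5*B_t - 5*t/4)) = (45*exp(5*B_t - 5*t/4)/4) dt + (5*exp(5*B_t - 5*t/4)) dB_t.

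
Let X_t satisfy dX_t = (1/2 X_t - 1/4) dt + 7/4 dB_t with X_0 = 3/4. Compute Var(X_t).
Var(X_t) = 49*exp(t)/16 - 49/16

The variance V(t) = Var(X_t) satisfies V'(t) = 2 a V(t) + c^2 with V(0) = 0 (drift coefficient is linear in X, diffusion is constant). With a = 1/2, c = 7/4, the solution is
  V(t) = (c^2 / (2 a)) * (exp(2 a t) - 1)
       = ((7/4)^2 / (2*(1/2))) * (exp(1 t) - 1)
       = 49*exp(t)/16 - 49/16.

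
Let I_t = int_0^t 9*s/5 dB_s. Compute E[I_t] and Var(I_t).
E[I_t] = 0; Var(I_t) = 27*t^3/25

The Itô integral of a deterministic integrand f(s) has mean 0 because each increment f(s) * (B_{s+ds} - B_s) has mean 0. By the Itô isometry:
  Var( int_0^t f(s) dB_s ) = E[ (int_0^t f(s) dB_s)^2 ] = int_0^t f(s)^2 ds.
Here f(s) = 9*s/5, so f(s)^2 = 81*s^2/25. Integrate:
  int_0^t (81*s^2/25) ds = 27*t^3/25.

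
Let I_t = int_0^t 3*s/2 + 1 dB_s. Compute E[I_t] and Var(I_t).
E[I_t] = 0; Var(I_t) = t*(3*t^2 + 6*t + 4)/4

The Itô integral of a deterministic integrand f(s) has mean 0 because each increment f(s) * (B_{s+ds} - B_s) has mean 0. By the Itô isometry:
  Var( int_0^t f(s) dB_s ) = E[ (int_0^t f(s) dB_s)^2 ] = int_0^t f(s)^2 ds.
Here f(s) = 3*s/2 + 1, so f(s)^2 = (3*s + 2)^2/4. Integrate:
  int_0^t ((3*s + 2)^2/4) ds = t*(3*t^2 + 6*t + 4)/4.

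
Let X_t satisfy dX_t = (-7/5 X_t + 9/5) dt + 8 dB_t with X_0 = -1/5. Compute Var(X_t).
Var(X_t) = 160/7 - 160*exp(-14*t/5)/7

The variance V(t) = Var(X_t) satisfies V'(t) = 2 a V(t) + c^2 with V(0) = 0 (drift coefficient is linear in X, diffusion is constant). With a = -7/5, c = 8, the solution is
  V(t) = (c^2 / (2 a)) * (exp(2 a t) - 1)
       = (8^2 / (2*(-7/5))) * (exp((-14/5) t) - 1)
       = 160/7 - 160*exp(-14*t/5)/7.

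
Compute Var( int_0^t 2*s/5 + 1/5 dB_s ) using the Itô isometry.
Var = t*(4*t^2 + 6*t + 3)/75

The Itô integral of a deterministic integrand f(s) has mean 0 because each increment f(s) * (B_{s+ds} - B_s) has mean 0. By the Itô isometry:
  Var( int_0^t f(s) dB_s ) = E[ (int_0^t f(s) dB_s)^2 ] = int_0^t f(s)^2 ds.
Here f(s) = 2*s/5 + 1/5, so f(s)^2 = (2*s + 1)^2/25. Integrate:
  int_0^t ((2*s + 1)^2/25) ds = t*(4*t^2 + 6*t + 3)/75.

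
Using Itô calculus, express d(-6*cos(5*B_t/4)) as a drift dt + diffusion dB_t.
d(-6*cos(5*B_t/4)) = (75*cos(5*B_t/4)/16) dt + (15*sin(5*B_t/4)/2) dB_t

Itô's formula for f(B_t) gives d f(B_t) = f'(B_t) dB_t + (1/2) f''(B_t) dt. Compute derivatives of f(x) = -6*cos(5*x/4):
  f'(x)  = 15*sin(5*x/4)/2
  f''(x) = 75*cos(5*x/4)/8
Substitute x = B_t and multiply the f'' term by 1/2:
  drift     = (1/2) * (75*cos(5*x/4)/8) evaluated at B_t = 75*cos(5*B_t/4)/16
  diffusion = (15*sin(5*x/4)/2) evaluated at B_t = 15*sin(5*B_t/4)/2
Therefore d(-6*cos(5*B_t/4)) = (75*cos(5*B_t/4)/16) dt + (15*sin(5*B_t/4)/2) dB_t.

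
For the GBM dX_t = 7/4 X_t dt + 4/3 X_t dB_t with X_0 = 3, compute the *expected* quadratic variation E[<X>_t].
E[<X>_t] = 288*exp(95*t/18)/95 - 288/95

<X>_t = int_0^t ((4/3) * X_s)^2 ds. Taking expectation inside the integral: E[<X>_t] = (4/3)^2 * int_0^t E[X_s^2] ds. For GBM, E[X_s^2] = x_0^2 * exp((2 mu + sigma^2) s). Integrating:
  E[<X>_t] = (4/3)^2 * 3^2 * (exp((2*(7/4) + (4/3)^2) t) - 1) / (2*(7/4) + (4/3)^2)
           = (4/3)^2 * 3^2 * (exp((95/18) t) - 1) / (95/18) = 288*exp(95*t/18)/95 - 288/95.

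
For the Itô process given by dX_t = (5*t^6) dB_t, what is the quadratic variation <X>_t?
<X>_t = 25*t^13/13

For an Itô process dX_t = a(t) dt + b(t) dB_t, the quadratic variation is <X>_t = int_0^t b(s)^2 ds (the drift term does not contribute). Here b(s) = 5*s^6, so
  b(s)^2 = 25*s^12.
Integrating from 0 to t:
  <X>_t = int_0^t (25*s^12) ds = 25*t^13/13.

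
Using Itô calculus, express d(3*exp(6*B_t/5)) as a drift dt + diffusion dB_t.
d(3*exp(6*B_t/5)) = (54*exp(6*B_t/5)/25) dt + (18*exp(6*B_t/5)/5) dB_t

Itô's formula for f(B_t) gives d f(B_t) = f'(B_t) dB_t + (1/2) f''(B_t) dt. Compute derivatives of f(x) = 3*exp(6*x/5):
  f'(x)  = 18*exp(6*x/5)/5
  f''(x) = 108*exp(6*x/5)/25
Substitute x = B_t and multiply the f'' term by 1/2:
  drift     = (1/2) * (108*exp(6*x/5)/25) evaluated at B_t = 54*exp(6*B_t/5)/25
  diffusion = (18*exp(6*x/5)/5) evaluated at B_t = 18*exp(6*B_t/5)/5
Therefore d(3*exp(6*B_t/5)) = (54*exp(6*B_t/5)/25) dt + (18*exp(6*B_t/5)/5) dB_t.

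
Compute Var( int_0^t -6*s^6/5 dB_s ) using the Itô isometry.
Var = 36*t^13/325

The Itô integral of a deterministic integrand f(s) has mean 0 because each increment f(s) * (B_{s+ds} - B_s) has mean 0. By the Itô isometry:
  Var( int_0^t f(s) dB_s ) = E[ (int_0^t f(s) dB_s)^2 ] = int_0^t f(s)^2 ds.
Here f(s) = -6*s^6/5, so f(s)^2 = 36*s^12/25. Integrate:
  int_0^t (36*s^12/25) ds = 36*t^13/325.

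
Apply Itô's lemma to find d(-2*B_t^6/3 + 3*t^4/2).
d(-2*B_t^6/3 + 3*t^4/2) = (-10*B_t^4 + 6*t^3) dt + (-4*B_t^5) dB_t

Itô's formula for f(t, x): d f(t, B_t) = (f_t + (1/2) f_xx) dt + f_x dB_t. Compute partials of f(t, x) = 3*t^4/2 - 2*x^6/3:
  f_t(t,x)  = 6*t^3
  f_x(t,x)  = -4*x^5
  f_xx(t,x) = -20*x^4
Assemble drift = f_t + (1/2) f_xx = 6*t^3 - 10*x^4 and diffusion = f_x = -4*x^5. Substituting x = B_t:
  d(-2*B_t^6/3 + 3*t^4/2) = (-10*B_t^4 + 6*t^3) dt + (-4*B_t^5) dB_t.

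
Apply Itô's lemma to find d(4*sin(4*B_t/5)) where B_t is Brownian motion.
d(4*sin(4*B_t/5)) = (-32*sin(4*B_t/5)/25) dt + (16*cos(4*B_t/5)/5) dB_t

Itô's formula for f(B_t) gives d f(B_t) = f'(B_t) dB_t + (1/2) f''(B_t) dt. Compute derivatives of f(x) = 4*sin(4*x/5):
  f'(x)  = 16*cos(4*x/5)/5
  f''(x) = -64*sin(4*x/5)/25
Substitute x = B_t and multiply the f'' term by 1/2:
  drift     = (1/2) * (-64*sin(4*x/5)/25) evaluated at B_t = -32*sin(4*B_t/5)/25
  diffusion = (16*cos(4*x/5)/5) evaluated at B_t = 16*cos(4*B_t/5)/5
Therefore d(4*sin(4*B_t/5)) = (-32*sin(4*B_t/5)/25) dt + (16*cos(4*B_t/5)/5) dB_t.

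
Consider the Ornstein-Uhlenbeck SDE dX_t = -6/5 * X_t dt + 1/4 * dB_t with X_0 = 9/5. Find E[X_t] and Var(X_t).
E[X_t] = 9*exp(-6*t/5)/5; Var(X_t) = 5/192 - 5*exp(-12*t/5)/192

The OU SDE dX = -theta X dt + sigma dB admits the integrating factor exp(theta t): d(exp(theta t) X_t) = sigma exp(theta t) dB_t. Integrating from 0 to t:
  X_t = x_0 * exp(-theta t) + sigma * int_0^t exp(-theta (t-s)) dB_s.
The Itô integral has mean 0 and (by the Itô isometry) variance sigma^2 * int_0^t exp(-2 theta (t - s)) ds = sigma^2 * (1 - exp(-2 theta t)) / (2 theta).
With theta = 6/5, sigma = 1/4, x_0 = 9/5:
  E[X_t] = 9/5 * exp(-6/5 t) = 9*exp(-6*t/5)/5
  Var(X_t) = (1/4)^2 * (1 - exp(-2*6/5 t)) / (2 * 6/5) = 5/192 - 5*exp(-12*t/5)/192.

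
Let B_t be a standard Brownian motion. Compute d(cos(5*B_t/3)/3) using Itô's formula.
d(cos(5*B_t/3)/3) = (-25*cos(5*B_t/3)/54) dt + (-5*sin(5*B_t/3)/9) dB_t

Itô's formula for f(B_t) gives d f(B_t) = f'(B_t) dB_t + (1/2) f''(B_t) dt. Compute derivatives of f(x) = cos(5*x/3)/3:
  f'(x)  = -5*sin(5*x/3)/9
  f''(x) = -25*cos(5*x/3)/27
Substitute x = B_t and multiply the f'' term by 1/2:
  drift     = (1/2) * (-25*cos(5*x/3)/27) evaluated at B_t = -25*cos(5*B_t/3)/54
  diffusion = (-5*sin(5*x/3)/9) evaluated at B_t = -5*sin(5*B_t/3)/9
Therefore d(cos(5*B_t/3)/3) = (-25*cos(5*B_t/3)/54) dt + (-5*sin(5*B_t/3)/9) dB_t.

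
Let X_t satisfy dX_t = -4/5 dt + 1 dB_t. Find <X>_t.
<X>_t = t

For an Itô process dX_t = a(t) dt + b(t) dB_t, the quadratic variation is <X>_t = int_0^t b(s)^2 ds (the drift term does not contribute). Here b(s) = 1, so
  b(s)^2 = 1.
Integrating from 0 to t:
  <X>_t = int_0^t (1) ds = t.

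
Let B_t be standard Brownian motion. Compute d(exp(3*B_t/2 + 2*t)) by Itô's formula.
d(exp(3*B_t/2 + 2*t)) = (25*exp(3*B_t/2 + 2*t)/8) dt + (3*exp(3*B_t/2 + 2*t)/2) dB_t

Itô's formula for f(t, x): d f(t, B_t) = (f_t + (1/2) f_xx) dt + f_x dB_t. Compute partials of f(t, x) = exp(2*t + 3*x/2):
  f_t(t,x)  = 2*exp(2*t + 3*x/2)
  f_x(t,x)  = 3*exp(2*t + 3*x/2)/2
  f_xx(t,x) = 9*exp(2*t + 3*x/2)/4
Assemble drift = f_t + (1/2) f_xx = 25*exp(2*t + 3*x/2)/8 and diffusion = f_x = 3*exp(2*t + 3*x/2)/2. Substituting x = B_t:
  d(exp(3*B_t/2 + 2*t)) = (25*exp(3*B_t/2 + 2*t)/8) dt + (3*exp(3*B_t/2 + 2*t)/2) dB_t.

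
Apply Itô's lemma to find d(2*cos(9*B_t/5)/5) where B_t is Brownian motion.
d(2*cos(9*B_t/5)/5) = (-81*cos(9*B_t/5)/125) dt + (-18*sin(9*B_t/5)/25) dB_t

Itô's formula for f(B_t) gives d f(B_t) = f'(B_t) dB_t + (1/2) f''(B_t) dt. Compute derivatives of f(x) = 2*cos(9*x/5)/5:
  f'(x)  = -18*sin(9*x/5)/25
  f''(x) = -162*cos(9*x/5)/125
Substitute x = B_t and multiply the f'' term by 1/2:
  drift     = (1/2) * (-162*cos(9*x/5)/125) evaluated at B_t = -81*cos(9*B_t/5)/125
  diffusion = (-18*sin(9*x/5)/25) evaluated at B_t = -18*sin(9*B_t/5)/25
Therefore d(2*cos(9*B_t/5)/5) = (-81*cos(9*B_t/5)/125) dt + (-18*sin(9*B_t/5)/25) dB_t.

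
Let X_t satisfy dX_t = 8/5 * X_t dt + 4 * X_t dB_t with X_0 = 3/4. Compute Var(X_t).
Var(X_t) = 9*(exp(16*t) - 1)*exp(16*t/5)/16

For GBM dX = mu X dt + sigma X dB with X_0 = x_0, apply Itô to Y = log X: dY = (mu - sigma^2/2) dt + sigma dB, so Y_t = log(x_0) + (mu - sigma^2/2) t + sigma B_t and hence X_t = x_0 * exp((mu - sigma^2/2) t + sigma B_t).
With mu = 8/5, sigma = 4, x_0 = 3/4, this gives:
  X_t = 3/4 * exp((-32/5) * t + (4) * B_t).
Since sigma*B_t ~ Normal(0, sigma^2 t), E[exp(sigma*B_t)] = exp(sigma^2 t / 2); so E[X_t] = x_0 * exp((mu - sigma^2/2) t) * exp(sigma^2 t / 2) = x_0 * exp(mu t) = 3*exp(8*t/5)/4.
Var(X_t) = E[X_t^2] - (E[X_t])^2 = x_0^2 * exp(2 mu t) * (exp(sigma^2 t) - 1) = 9*(exp(16*t) - 1)*exp(16*t/5)/16.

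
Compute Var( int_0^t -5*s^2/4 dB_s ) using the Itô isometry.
Var = 5*t^5/16

The Itô integral of a deterministic integrand f(s) has mean 0 because each increment f(s) * (B_{s+ds} - B_s) has mean 0. By the Itô isometry:
  Var( int_0^t f(s) dB_s ) = E[ (int_0^t f(s) dB_s)^2 ] = int_0^t f(s)^2 ds.
Here f(s) = -5*s^2/4, so f(s)^2 = 25*s^4/16. Integrate:
  int_0^t (25*s^4/16) ds = 5*t^5/16.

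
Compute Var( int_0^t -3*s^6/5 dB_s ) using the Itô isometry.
Var = 9*t^13/325

The Itô integral of a deterministic integrand f(s) has mean 0 because each increment f(s) * (B_{s+ds} - B_s) has mean 0. By the Itô isometry:
  Var( int_0^t f(s) dB_s ) = E[ (int_0^t f(s) dB_s)^2 ] = int_0^t f(s)^2 ds.
Here f(s) = -3*s^6/5, so f(s)^2 = 9*s^12/25. Integrate:
  int_0^t (9*s^12/25) ds = 9*t^13/325.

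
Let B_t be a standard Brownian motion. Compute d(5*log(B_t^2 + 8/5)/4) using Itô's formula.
d(5*log(B_t^2 + 8/5)/4) = (25*(8 - 5*B_t^2)/(4*(5*B_t^2 + 8)^2)) dt + (25*B_t/(2*(5*B_t^2 + 8))) dB_t

Itô's formula for f(B_t) gives d f(B_t) = f'(B_t) dB_t + (1/2) f''(B_t) dt. Compute derivatives of f(x) = 5*log(x^2 + 8/5)/4:
  f'(x)  = 25*x/(2*(5*x^2 + 8))
  f''(x) = 25*(8 - 5*x^2)/(2*(5*x^2 + 8)^2)
Substitute x = B_t and multiply the f'' term by 1/2:
  drift     = (1/2) * (25*(8 - 5*x^2)/(2*(5*x^2 + 8)^2)) evaluated at B_t = 25*(8 - 5*B_t^2)/(4*(5*B_t^2 + 8)^2)
  diffusion = (25*x/(2*(5*x^2 + 8))) evaluated at B_t = 25*B_t/(2*(5*B_t^2 + 8))
Therefore d(5*log(B_t^2 + 8/5)/4) = (25*(8 - 5*B_t^2)/(4*(5*B_t^2 + 8)^2)) dt + (25*B_t/(2*(5*B_t^2 + 8))) dB_t.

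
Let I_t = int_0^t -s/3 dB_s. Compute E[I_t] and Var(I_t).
E[I_t] = 0; Var(I_t) = t^3/27

The Itô integral of a deterministic integrand f(s) has mean 0 because each increment f(s) * (B_{s+ds} - B_s) has mean 0. By the Itô isometry:
  Var( int_0^t f(s) dB_s ) = E[ (int_0^t f(s) dB_s)^2 ] = int_0^t f(s)^2 ds.
Here f(s) = -s/3, so f(s)^2 = s^2/9. Integrate:
  int_0^t (s^2/9) ds = t^3/27.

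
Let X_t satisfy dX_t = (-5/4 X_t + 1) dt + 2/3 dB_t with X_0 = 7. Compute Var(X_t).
Var(X_t) = 8/45 - 8*exp(-5*t/2)/45

The variance V(t) = Var(X_t) satisfies V'(t) = 2 a V(t) + c^2 with V(0) = 0 (drift coefficient is linear in X, diffusion is constant). With a = -5/4, c = 2/3, the solution is
  V(t) = (c^2 / (2 a)) * (exp(2 a t) - 1)
       = ((2/3)^2 / (2*(-5/4))) * (exp((-5/2) t) - 1)
       = 8/45 - 8*exp(-5*t/2)/45.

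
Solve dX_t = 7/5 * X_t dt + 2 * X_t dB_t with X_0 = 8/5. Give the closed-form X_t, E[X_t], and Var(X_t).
X_t = 8/5 * exp((-3/5) t + (2) B_t); E[X_t] = 8*exp(7*t/5)/5; Var(X_t) = 64*(exp(4*t) - 1)*exp(14*t/5)/25

For GBM dX = mu X dt + sigma X dB with X_0 = x_0, apply Itô to Y = log X: dY = (mu - sigma^2/2) dt + sigma dB, so Y_t = log(x_0) + (mu - sigma^2/2) t + sigma B_t and hence X_t = x_0 * exp((mu - sigma^2/2) t + sigma B_t).
With mu = 7/5, sigma = 2, x_0 = 8/5, this gives:
  X_t = 8/5 * exp((-3/5) * t + (2) * B_t).
Since sigma*B_t ~ Normal(0, sigma^2 t), E[exp(sigma*B_t)] = exp(sigma^2 t / 2); so E[X_t] = x_0 * exp((mu - sigma^2/2) t) * exp(sigma^2 t / 2) = x_0 * exp(mu t) = 8*exp(7*t/5)/5.
Var(X_t) = E[X_t^2] - (E[X_t])^2 = x_0^2 * exp(2 mu t) * (exp(sigma^2 t) - 1) = 64*(exp(4*t) - 1)*exp(14*t/5)/25.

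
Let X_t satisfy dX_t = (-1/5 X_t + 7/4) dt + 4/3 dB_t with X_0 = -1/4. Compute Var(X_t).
Var(X_t) = 40/9 - 40*exp(-2*t/5)/9

The variance V(t) = Var(X_t) satisfies V'(t) = 2 a V(t) + c^2 with V(0) = 0 (drift coefficient is linear in X, diffusion is constant). With a = -1/5, c = 4/3, the solution is
  V(t) = (c^2 / (2 a)) * (exp(2 a t) - 1)
       = ((4/3)^2 / (2*(-1/5))) * (exp((-2/5) t) - 1)
       = 40/9 - 40*exp(-2*t/5)/9.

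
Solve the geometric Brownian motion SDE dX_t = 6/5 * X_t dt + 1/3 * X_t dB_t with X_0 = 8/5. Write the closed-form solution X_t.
X_t = 8/5 * exp((103/90) * t + (1/3) * B_t)

For GBM dX = mu X dt + sigma X dB with X_0 = x_0, apply Itô to Y = log X: dY = (mu - sigma^2/2) dt + sigma dB, so Y_t = log(x_0) + (mu - sigma^2/2) t + sigma B_t and hence X_t = x_0 * exp((mu - sigma^2/2) t + sigma B_t).
With mu = 6/5, sigma = 1/3, x_0 = 8/5, this gives:
  X_t = 8/5 * exp((103/90) * t + (1/3) * B_t).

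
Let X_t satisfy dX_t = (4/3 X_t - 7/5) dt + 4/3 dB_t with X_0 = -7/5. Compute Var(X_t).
Var(X_t) = 2*exp(8*t/3)/3 - 2/3

The variance V(t) = Var(X_t) satisfies V'(t) = 2 a V(t) + c^2 with V(0) = 0 (drift coefficient is linear in X, diffusion is constant). With a = 4/3, c = 4/3, the solution is
  V(t) = (c^2 / (2 a)) * (exp(2 a t) - 1)
       = ((4/3)^2 / (2*(4/3))) * (exp((8/3) t) - 1)
       = 2*exp(8*t/3)/3 - 2/3.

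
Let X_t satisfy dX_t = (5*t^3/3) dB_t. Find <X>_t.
<X>_t = 25*t^7/63

For an Itô process dX_t = a(t) dt + b(t) dB_t, the quadratic variation is <X>_t = int_0^t b(s)^2 ds (the drift term does not contribute). Here b(s) = 5*s^3/3, so
  b(s)^2 = 25*s^6/9.
Integrating from 0 to t:
  <X>_t = int_0^t (25*s^6/9) ds = 25*t^7/63.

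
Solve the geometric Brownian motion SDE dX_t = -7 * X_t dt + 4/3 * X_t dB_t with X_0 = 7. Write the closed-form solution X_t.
X_t = 7 * exp((-71/9) * t + (4/3) * B_t)

For GBM dX = mu X dt + sigma X dB with X_0 = x_0, apply Itô to Y = log X: dY = (mu - sigma^2/2) dt + sigma dB, so Y_t = log(x_0) + (mu - sigma^2/2) t + sigma B_t and hence X_t = x_0 * exp((mu - sigma^2/2) t + sigma B_t).
With mu = -7, sigma = 4/3, x_0 = 7, this gives:
  X_t = 7 * exp((-71/9) * t + (4/3) * B_t).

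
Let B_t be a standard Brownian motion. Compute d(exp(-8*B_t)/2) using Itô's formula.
d(exp(-8*B_t)/2) = (16*exp(-8*B_t)) dt + (-4*exp(-8*B_t)) dB_t

Itô's formula for f(B_t) gives d f(B_t) = f'(B_t) dB_t + (1/2) f''(B_t) dt. Compute derivatives of f(x) = exp(-8*x)/2:
  f'(x)  = -4*exp(-8*x)
  f''(x) = 32*exp(-8*x)
Substitute x = B_t and multiply the f'' term by 1/2:
  drift     = (1/2) * (32*exp(-8*x)) evaluated at B_t = 16*exp(-8*B_t)
  diffusion = (-4*exp(-8*x)) evaluated at B_t = -4*exp(-8*B_t)
Therefore d(exp(-8*B_t)/2) = (16*exp(-8*B_t)) dt + (-4*exp(-8*B_t)) dB_t.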